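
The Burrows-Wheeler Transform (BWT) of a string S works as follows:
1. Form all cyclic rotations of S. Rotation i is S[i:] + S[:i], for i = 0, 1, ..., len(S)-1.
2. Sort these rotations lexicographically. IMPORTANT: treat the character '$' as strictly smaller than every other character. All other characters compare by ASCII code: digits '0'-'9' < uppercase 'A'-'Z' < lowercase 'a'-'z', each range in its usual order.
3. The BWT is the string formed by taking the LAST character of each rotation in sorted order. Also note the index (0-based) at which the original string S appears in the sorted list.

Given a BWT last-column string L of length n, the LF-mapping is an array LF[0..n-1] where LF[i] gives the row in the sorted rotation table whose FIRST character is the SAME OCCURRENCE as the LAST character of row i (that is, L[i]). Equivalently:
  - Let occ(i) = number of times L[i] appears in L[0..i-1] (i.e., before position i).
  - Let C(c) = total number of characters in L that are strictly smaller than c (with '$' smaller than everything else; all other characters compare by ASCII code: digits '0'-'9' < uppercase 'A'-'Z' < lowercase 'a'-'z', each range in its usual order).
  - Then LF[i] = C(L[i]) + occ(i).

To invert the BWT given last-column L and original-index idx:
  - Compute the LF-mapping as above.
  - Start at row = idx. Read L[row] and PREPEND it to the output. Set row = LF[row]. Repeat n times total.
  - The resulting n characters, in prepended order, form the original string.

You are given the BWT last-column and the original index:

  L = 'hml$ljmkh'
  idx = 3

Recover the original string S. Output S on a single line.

Answer: jlhmlkmh$

Derivation:
LF mapping: 1 7 5 0 6 3 8 4 2
Walk LF starting at row 3, prepending L[row]:
  step 1: row=3, L[3]='$', prepend. Next row=LF[3]=0
  step 2: row=0, L[0]='h', prepend. Next row=LF[0]=1
  step 3: row=1, L[1]='m', prepend. Next row=LF[1]=7
  step 4: row=7, L[7]='k', prepend. Next row=LF[7]=4
  step 5: row=4, L[4]='l', prepend. Next row=LF[4]=6
  step 6: row=6, L[6]='m', prepend. Next row=LF[6]=8
  step 7: row=8, L[8]='h', prepend. Next row=LF[8]=2
  step 8: row=2, L[2]='l', prepend. Next row=LF[2]=5
  step 9: row=5, L[5]='j', prepend. Next row=LF[5]=3
Reversed output: jlhmlkmh$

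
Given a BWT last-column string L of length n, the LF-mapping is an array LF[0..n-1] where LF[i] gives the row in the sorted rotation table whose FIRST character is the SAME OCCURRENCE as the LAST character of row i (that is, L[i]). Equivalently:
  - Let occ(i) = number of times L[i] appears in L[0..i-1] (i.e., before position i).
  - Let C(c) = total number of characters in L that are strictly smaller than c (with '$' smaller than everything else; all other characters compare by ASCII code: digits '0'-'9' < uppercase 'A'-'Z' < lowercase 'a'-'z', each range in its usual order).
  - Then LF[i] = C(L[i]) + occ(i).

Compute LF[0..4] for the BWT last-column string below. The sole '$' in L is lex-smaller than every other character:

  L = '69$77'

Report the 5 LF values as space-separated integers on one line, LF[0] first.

Answer: 1 4 0 2 3

Derivation:
Char counts: '$':1, '6':1, '7':2, '9':1
C (first-col start): C('$')=0, C('6')=1, C('7')=2, C('9')=4
L[0]='6': occ=0, LF[0]=C('6')+0=1+0=1
L[1]='9': occ=0, LF[1]=C('9')+0=4+0=4
L[2]='$': occ=0, LF[2]=C('$')+0=0+0=0
L[3]='7': occ=0, LF[3]=C('7')+0=2+0=2
L[4]='7': occ=1, LF[4]=C('7')+1=2+1=3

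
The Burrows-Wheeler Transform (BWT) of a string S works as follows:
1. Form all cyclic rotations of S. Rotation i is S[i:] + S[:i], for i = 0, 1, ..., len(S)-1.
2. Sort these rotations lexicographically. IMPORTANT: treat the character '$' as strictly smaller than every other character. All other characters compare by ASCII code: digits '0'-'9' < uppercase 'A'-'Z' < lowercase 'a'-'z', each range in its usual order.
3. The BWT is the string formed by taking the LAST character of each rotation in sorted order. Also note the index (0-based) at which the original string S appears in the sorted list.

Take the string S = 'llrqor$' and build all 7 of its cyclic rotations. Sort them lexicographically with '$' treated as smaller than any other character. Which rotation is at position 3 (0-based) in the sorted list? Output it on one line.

All 7 rotations (rotation i = S[i:]+S[:i]):
  rot[0] = llrqor$
  rot[1] = lrqor$l
  rot[2] = rqor$ll
  rot[3] = qor$llr
  rot[4] = or$llrq
  rot[5] = r$llrqo
  rot[6] = $llrqor
Sorted (with $ < everything):
  sorted[0] = $llrqor
  sorted[1] = llrqor$
  sorted[2] = lrqor$l
  sorted[3] = or$llrq
  sorted[4] = qor$llr
  sorted[5] = r$llrqo
  sorted[6] = rqor$ll
sorted[3] = or$llrq

Answer: or$llrq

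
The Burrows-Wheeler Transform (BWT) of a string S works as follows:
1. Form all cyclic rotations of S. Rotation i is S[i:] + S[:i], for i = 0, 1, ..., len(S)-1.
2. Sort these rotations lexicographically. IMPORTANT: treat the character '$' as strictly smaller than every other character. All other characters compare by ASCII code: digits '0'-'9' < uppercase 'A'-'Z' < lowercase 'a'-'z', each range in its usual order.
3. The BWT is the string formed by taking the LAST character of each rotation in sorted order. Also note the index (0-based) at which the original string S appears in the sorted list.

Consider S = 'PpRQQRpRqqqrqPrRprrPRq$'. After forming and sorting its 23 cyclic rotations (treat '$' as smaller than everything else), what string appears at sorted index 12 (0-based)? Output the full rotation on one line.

All 23 rotations (rotation i = S[i:]+S[:i]):
  rot[0] = PpRQQRpRqqqrqPrRprrPRq$
  rot[1] = pRQQRpRqqqrqPrRprrPRq$P
  rot[2] = RQQRpRqqqrqPrRprrPRq$Pp
  rot[3] = QQRpRqqqrqPrRprrPRq$PpR
  rot[4] = QRpRqqqrqPrRprrPRq$PpRQ
  rot[5] = RpRqqqrqPrRprrPRq$PpRQQ
  rot[6] = pRqqqrqPrRprrPRq$PpRQQR
  rot[7] = RqqqrqPrRprrPRq$PpRQQRp
  rot[8] = qqqrqPrRprrPRq$PpRQQRpR
  rot[9] = qqrqPrRprrPRq$PpRQQRpRq
  rot[10] = qrqPrRprrPRq$PpRQQRpRqq
  rot[11] = rqPrRprrPRq$PpRQQRpRqqq
  rot[12] = qPrRprrPRq$PpRQQRpRqqqr
  rot[13] = PrRprrPRq$PpRQQRpRqqqrq
  rot[14] = rRprrPRq$PpRQQRpRqqqrqP
  rot[15] = RprrPRq$PpRQQRpRqqqrqPr
  rot[16] = prrPRq$PpRQQRpRqqqrqPrR
  rot[17] = rrPRq$PpRQQRpRqqqrqPrRp
  rot[18] = rPRq$PpRQQRpRqqqrqPrRpr
  rot[19] = PRq$PpRQQRpRqqqrqPrRprr
  rot[20] = Rq$PpRQQRpRqqqrqPrRprrP
  rot[21] = q$PpRQQRpRqqqrqPrRprrPR
  rot[22] = $PpRQQRpRqqqrqPrRprrPRq
Sorted (with $ < everything):
  sorted[0] = $PpRQQRpRqqqrqPrRprrPRq
  sorted[1] = PRq$PpRQQRpRqqqrqPrRprr
  sorted[2] = PpRQQRpRqqqrqPrRprrPRq$
  sorted[3] = PrRprrPRq$PpRQQRpRqqqrq
  sorted[4] = QQRpRqqqrqPrRprrPRq$PpR
  sorted[5] = QRpRqqqrqPrRprrPRq$PpRQ
  sorted[6] = RQQRpRqqqrqPrRprrPRq$Pp
  sorted[7] = RpRqqqrqPrRprrPRq$PpRQQ
  sorted[8] = RprrPRq$PpRQQRpRqqqrqPr
  sorted[9] = Rq$PpRQQRpRqqqrqPrRprrP
  sorted[10] = RqqqrqPrRprrPRq$PpRQQRp
  sorted[11] = pRQQRpRqqqrqPrRprrPRq$P
  sorted[12] = pRqqqrqPrRprrPRq$PpRQQR
  sorted[13] = prrPRq$PpRQQRpRqqqrqPrR
  sorted[14] = q$PpRQQRpRqqqrqPrRprrPR
  sorted[15] = qPrRprrPRq$PpRQQRpRqqqr
  sorted[16] = qqqrqPrRprrPRq$PpRQQRpR
  sorted[17] = qqrqPrRprrPRq$PpRQQRpRq
  sorted[18] = qrqPrRprrPRq$PpRQQRpRqq
  sorted[19] = rPRq$PpRQQRpRqqqrqPrRpr
  sorted[20] = rRprrPRq$PpRQQRpRqqqrqP
  sorted[21] = rqPrRprrPRq$PpRQQRpRqqq
  sorted[22] = rrPRq$PpRQQRpRqqqrqPrRp
sorted[12] = pRqqqrqPrRprrPRq$PpRQQR

Answer: pRqqqrqPrRprrPRq$PpRQQR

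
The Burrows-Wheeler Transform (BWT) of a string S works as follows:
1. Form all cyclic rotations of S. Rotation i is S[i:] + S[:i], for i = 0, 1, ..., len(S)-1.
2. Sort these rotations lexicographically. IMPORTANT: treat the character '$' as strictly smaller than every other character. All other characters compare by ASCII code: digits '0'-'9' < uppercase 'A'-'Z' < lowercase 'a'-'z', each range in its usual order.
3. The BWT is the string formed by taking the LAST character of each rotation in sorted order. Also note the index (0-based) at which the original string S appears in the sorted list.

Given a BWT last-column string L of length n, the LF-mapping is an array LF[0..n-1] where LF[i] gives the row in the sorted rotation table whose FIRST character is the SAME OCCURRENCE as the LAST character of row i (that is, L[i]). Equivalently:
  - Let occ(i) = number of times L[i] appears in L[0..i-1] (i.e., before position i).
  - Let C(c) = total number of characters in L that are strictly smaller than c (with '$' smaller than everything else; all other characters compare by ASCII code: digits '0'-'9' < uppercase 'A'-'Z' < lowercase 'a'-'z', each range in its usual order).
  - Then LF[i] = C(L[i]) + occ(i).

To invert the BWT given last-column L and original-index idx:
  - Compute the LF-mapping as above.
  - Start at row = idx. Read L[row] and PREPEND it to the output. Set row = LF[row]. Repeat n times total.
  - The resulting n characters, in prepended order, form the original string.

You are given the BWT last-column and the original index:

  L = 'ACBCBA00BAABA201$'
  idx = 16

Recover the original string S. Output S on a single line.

Answer: C0BB0A2BAAAB1C0A$

Derivation:
LF mapping: 6 15 11 16 12 7 1 2 13 8 9 14 10 5 3 4 0
Walk LF starting at row 16, prepending L[row]:
  step 1: row=16, L[16]='$', prepend. Next row=LF[16]=0
  step 2: row=0, L[0]='A', prepend. Next row=LF[0]=6
  step 3: row=6, L[6]='0', prepend. Next row=LF[6]=1
  step 4: row=1, L[1]='C', prepend. Next row=LF[1]=15
  step 5: row=15, L[15]='1', prepend. Next row=LF[15]=4
  step 6: row=4, L[4]='B', prepend. Next row=LF[4]=12
  step 7: row=12, L[12]='A', prepend. Next row=LF[12]=10
  step 8: row=10, L[10]='A', prepend. Next row=LF[10]=9
  step 9: row=9, L[9]='A', prepend. Next row=LF[9]=8
  step 10: row=8, L[8]='B', prepend. Next row=LF[8]=13
  step 11: row=13, L[13]='2', prepend. Next row=LF[13]=5
  step 12: row=5, L[5]='A', prepend. Next row=LF[5]=7
  step 13: row=7, L[7]='0', prepend. Next row=LF[7]=2
  step 14: row=2, L[2]='B', prepend. Next row=LF[2]=11
  step 15: row=11, L[11]='B', prepend. Next row=LF[11]=14
  step 16: row=14, L[14]='0', prepend. Next row=LF[14]=3
  step 17: row=3, L[3]='C', prepend. Next row=LF[3]=16
Reversed output: C0BB0A2BAAAB1C0A$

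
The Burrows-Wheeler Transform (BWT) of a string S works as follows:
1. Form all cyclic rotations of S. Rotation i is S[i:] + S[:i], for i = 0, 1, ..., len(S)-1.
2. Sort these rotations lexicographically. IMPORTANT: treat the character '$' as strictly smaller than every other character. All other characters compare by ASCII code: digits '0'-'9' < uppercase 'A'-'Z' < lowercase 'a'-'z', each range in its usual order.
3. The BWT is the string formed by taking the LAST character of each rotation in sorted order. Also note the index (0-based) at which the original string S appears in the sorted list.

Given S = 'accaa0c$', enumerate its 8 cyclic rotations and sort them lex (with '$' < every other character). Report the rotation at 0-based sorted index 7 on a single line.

Answer: ccaa0c$a

Derivation:
All 8 rotations (rotation i = S[i:]+S[:i]):
  rot[0] = accaa0c$
  rot[1] = ccaa0c$a
  rot[2] = caa0c$ac
  rot[3] = aa0c$acc
  rot[4] = a0c$acca
  rot[5] = 0c$accaa
  rot[6] = c$accaa0
  rot[7] = $accaa0c
Sorted (with $ < everything):
  sorted[0] = $accaa0c
  sorted[1] = 0c$accaa
  sorted[2] = a0c$acca
  sorted[3] = aa0c$acc
  sorted[4] = accaa0c$
  sorted[5] = c$accaa0
  sorted[6] = caa0c$ac
  sorted[7] = ccaa0c$a
sorted[7] = ccaa0c$a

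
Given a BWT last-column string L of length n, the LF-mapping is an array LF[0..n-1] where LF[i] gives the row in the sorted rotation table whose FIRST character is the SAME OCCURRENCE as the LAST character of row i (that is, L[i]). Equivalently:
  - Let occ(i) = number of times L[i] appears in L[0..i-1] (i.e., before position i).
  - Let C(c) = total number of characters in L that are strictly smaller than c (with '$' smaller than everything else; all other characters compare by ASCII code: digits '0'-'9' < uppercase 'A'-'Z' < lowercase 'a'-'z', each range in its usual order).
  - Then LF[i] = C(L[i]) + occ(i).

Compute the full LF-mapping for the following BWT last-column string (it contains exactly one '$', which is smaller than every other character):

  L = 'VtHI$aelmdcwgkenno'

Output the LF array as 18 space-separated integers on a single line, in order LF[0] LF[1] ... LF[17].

Answer: 3 16 1 2 0 4 7 11 12 6 5 17 9 10 8 13 14 15

Derivation:
Char counts: '$':1, 'H':1, 'I':1, 'V':1, 'a':1, 'c':1, 'd':1, 'e':2, 'g':1, 'k':1, 'l':1, 'm':1, 'n':2, 'o':1, 't':1, 'w':1
C (first-col start): C('$')=0, C('H')=1, C('I')=2, C('V')=3, C('a')=4, C('c')=5, C('d')=6, C('e')=7, C('g')=9, C('k')=10, C('l')=11, C('m')=12, C('n')=13, C('o')=15, C('t')=16, C('w')=17
L[0]='V': occ=0, LF[0]=C('V')+0=3+0=3
L[1]='t': occ=0, LF[1]=C('t')+0=16+0=16
L[2]='H': occ=0, LF[2]=C('H')+0=1+0=1
L[3]='I': occ=0, LF[3]=C('I')+0=2+0=2
L[4]='$': occ=0, LF[4]=C('$')+0=0+0=0
L[5]='a': occ=0, LF[5]=C('a')+0=4+0=4
L[6]='e': occ=0, LF[6]=C('e')+0=7+0=7
L[7]='l': occ=0, LF[7]=C('l')+0=11+0=11
L[8]='m': occ=0, LF[8]=C('m')+0=12+0=12
L[9]='d': occ=0, LF[9]=C('d')+0=6+0=6
L[10]='c': occ=0, LF[10]=C('c')+0=5+0=5
L[11]='w': occ=0, LF[11]=C('w')+0=17+0=17
L[12]='g': occ=0, LF[12]=C('g')+0=9+0=9
L[13]='k': occ=0, LF[13]=C('k')+0=10+0=10
L[14]='e': occ=1, LF[14]=C('e')+1=7+1=8
L[15]='n': occ=0, LF[15]=C('n')+0=13+0=13
L[16]='n': occ=1, LF[16]=C('n')+1=13+1=14
L[17]='o': occ=0, LF[17]=C('o')+0=15+0=15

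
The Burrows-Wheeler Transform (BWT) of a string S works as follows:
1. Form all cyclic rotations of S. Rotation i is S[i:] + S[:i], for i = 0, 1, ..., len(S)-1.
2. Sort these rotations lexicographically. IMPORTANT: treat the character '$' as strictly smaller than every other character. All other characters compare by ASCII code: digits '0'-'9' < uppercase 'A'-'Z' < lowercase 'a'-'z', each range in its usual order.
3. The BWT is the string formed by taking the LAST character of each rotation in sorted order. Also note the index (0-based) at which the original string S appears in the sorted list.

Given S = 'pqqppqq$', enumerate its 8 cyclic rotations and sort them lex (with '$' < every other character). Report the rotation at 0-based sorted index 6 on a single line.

All 8 rotations (rotation i = S[i:]+S[:i]):
  rot[0] = pqqppqq$
  rot[1] = qqppqq$p
  rot[2] = qppqq$pq
  rot[3] = ppqq$pqq
  rot[4] = pqq$pqqp
  rot[5] = qq$pqqpp
  rot[6] = q$pqqppq
  rot[7] = $pqqppqq
Sorted (with $ < everything):
  sorted[0] = $pqqppqq
  sorted[1] = ppqq$pqq
  sorted[2] = pqq$pqqp
  sorted[3] = pqqppqq$
  sorted[4] = q$pqqppq
  sorted[5] = qppqq$pq
  sorted[6] = qq$pqqpp
  sorted[7] = qqppqq$p
sorted[6] = qq$pqqpp

Answer: qq$pqqpp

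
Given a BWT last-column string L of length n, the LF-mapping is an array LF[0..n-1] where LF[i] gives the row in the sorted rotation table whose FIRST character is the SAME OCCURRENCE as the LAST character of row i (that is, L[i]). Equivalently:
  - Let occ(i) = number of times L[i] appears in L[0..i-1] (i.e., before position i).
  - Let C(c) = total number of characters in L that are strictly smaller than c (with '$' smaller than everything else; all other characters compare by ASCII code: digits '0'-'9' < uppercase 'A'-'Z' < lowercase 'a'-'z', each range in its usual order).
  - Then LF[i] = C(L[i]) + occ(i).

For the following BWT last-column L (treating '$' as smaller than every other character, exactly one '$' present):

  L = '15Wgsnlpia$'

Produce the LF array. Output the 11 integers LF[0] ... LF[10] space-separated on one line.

Char counts: '$':1, '1':1, '5':1, 'W':1, 'a':1, 'g':1, 'i':1, 'l':1, 'n':1, 'p':1, 's':1
C (first-col start): C('$')=0, C('1')=1, C('5')=2, C('W')=3, C('a')=4, C('g')=5, C('i')=6, C('l')=7, C('n')=8, C('p')=9, C('s')=10
L[0]='1': occ=0, LF[0]=C('1')+0=1+0=1
L[1]='5': occ=0, LF[1]=C('5')+0=2+0=2
L[2]='W': occ=0, LF[2]=C('W')+0=3+0=3
L[3]='g': occ=0, LF[3]=C('g')+0=5+0=5
L[4]='s': occ=0, LF[4]=C('s')+0=10+0=10
L[5]='n': occ=0, LF[5]=C('n')+0=8+0=8
L[6]='l': occ=0, LF[6]=C('l')+0=7+0=7
L[7]='p': occ=0, LF[7]=C('p')+0=9+0=9
L[8]='i': occ=0, LF[8]=C('i')+0=6+0=6
L[9]='a': occ=0, LF[9]=C('a')+0=4+0=4
L[10]='$': occ=0, LF[10]=C('$')+0=0+0=0

Answer: 1 2 3 5 10 8 7 9 6 4 0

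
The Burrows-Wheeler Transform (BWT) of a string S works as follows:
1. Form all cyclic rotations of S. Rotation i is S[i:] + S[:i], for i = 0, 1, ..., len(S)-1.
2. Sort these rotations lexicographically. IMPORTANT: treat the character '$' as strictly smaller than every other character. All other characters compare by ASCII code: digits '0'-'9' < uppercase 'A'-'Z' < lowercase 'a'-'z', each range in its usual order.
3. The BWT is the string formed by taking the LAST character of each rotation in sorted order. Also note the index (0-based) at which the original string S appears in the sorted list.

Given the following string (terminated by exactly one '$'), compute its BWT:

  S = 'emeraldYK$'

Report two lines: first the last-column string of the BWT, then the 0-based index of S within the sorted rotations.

Answer: KYdrl$maee
5

Derivation:
All 10 rotations (rotation i = S[i:]+S[:i]):
  rot[0] = emeraldYK$
  rot[1] = meraldYK$e
  rot[2] = eraldYK$em
  rot[3] = raldYK$eme
  rot[4] = aldYK$emer
  rot[5] = ldYK$emera
  rot[6] = dYK$emeral
  rot[7] = YK$emerald
  rot[8] = K$emeraldY
  rot[9] = $emeraldYK
Sorted (with $ < everything):
  sorted[0] = $emeraldYK  (last char: 'K')
  sorted[1] = K$emeraldY  (last char: 'Y')
  sorted[2] = YK$emerald  (last char: 'd')
  sorted[3] = aldYK$emer  (last char: 'r')
  sorted[4] = dYK$emeral  (last char: 'l')
  sorted[5] = emeraldYK$  (last char: '$')
  sorted[6] = eraldYK$em  (last char: 'm')
  sorted[7] = ldYK$emera  (last char: 'a')
  sorted[8] = meraldYK$e  (last char: 'e')
  sorted[9] = raldYK$eme  (last char: 'e')
Last column: KYdrl$maee
Original string S is at sorted index 5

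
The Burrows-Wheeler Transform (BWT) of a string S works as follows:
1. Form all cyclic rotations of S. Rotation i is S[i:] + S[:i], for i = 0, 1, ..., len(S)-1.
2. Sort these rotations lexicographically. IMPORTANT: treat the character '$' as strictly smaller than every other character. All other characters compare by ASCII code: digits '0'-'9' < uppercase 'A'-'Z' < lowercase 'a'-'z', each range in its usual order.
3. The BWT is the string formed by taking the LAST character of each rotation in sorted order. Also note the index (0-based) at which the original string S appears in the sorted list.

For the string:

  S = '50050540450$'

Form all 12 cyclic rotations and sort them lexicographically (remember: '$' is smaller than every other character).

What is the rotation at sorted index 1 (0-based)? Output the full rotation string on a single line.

Answer: 0$5005054045

Derivation:
All 12 rotations (rotation i = S[i:]+S[:i]):
  rot[0] = 50050540450$
  rot[1] = 0050540450$5
  rot[2] = 050540450$50
  rot[3] = 50540450$500
  rot[4] = 0540450$5005
  rot[5] = 540450$50050
  rot[6] = 40450$500505
  rot[7] = 0450$5005054
  rot[8] = 450$50050540
  rot[9] = 50$500505404
  rot[10] = 0$5005054045
  rot[11] = $50050540450
Sorted (with $ < everything):
  sorted[0] = $50050540450
  sorted[1] = 0$5005054045
  sorted[2] = 0050540450$5
  sorted[3] = 0450$5005054
  sorted[4] = 050540450$50
  sorted[5] = 0540450$5005
  sorted[6] = 40450$500505
  sorted[7] = 450$50050540
  sorted[8] = 50$500505404
  sorted[9] = 50050540450$
  sorted[10] = 50540450$500
  sorted[11] = 540450$50050
sorted[1] = 0$5005054045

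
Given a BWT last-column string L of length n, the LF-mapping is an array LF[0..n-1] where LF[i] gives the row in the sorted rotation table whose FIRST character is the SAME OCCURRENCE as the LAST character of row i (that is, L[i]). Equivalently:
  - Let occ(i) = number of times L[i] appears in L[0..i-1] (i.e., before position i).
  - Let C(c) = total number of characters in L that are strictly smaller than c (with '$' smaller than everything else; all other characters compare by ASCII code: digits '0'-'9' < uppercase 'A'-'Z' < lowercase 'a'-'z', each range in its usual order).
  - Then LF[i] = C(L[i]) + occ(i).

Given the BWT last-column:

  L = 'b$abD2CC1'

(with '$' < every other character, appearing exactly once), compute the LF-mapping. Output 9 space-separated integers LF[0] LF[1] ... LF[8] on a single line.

Char counts: '$':1, '1':1, '2':1, 'C':2, 'D':1, 'a':1, 'b':2
C (first-col start): C('$')=0, C('1')=1, C('2')=2, C('C')=3, C('D')=5, C('a')=6, C('b')=7
L[0]='b': occ=0, LF[0]=C('b')+0=7+0=7
L[1]='$': occ=0, LF[1]=C('$')+0=0+0=0
L[2]='a': occ=0, LF[2]=C('a')+0=6+0=6
L[3]='b': occ=1, LF[3]=C('b')+1=7+1=8
L[4]='D': occ=0, LF[4]=C('D')+0=5+0=5
L[5]='2': occ=0, LF[5]=C('2')+0=2+0=2
L[6]='C': occ=0, LF[6]=C('C')+0=3+0=3
L[7]='C': occ=1, LF[7]=C('C')+1=3+1=4
L[8]='1': occ=0, LF[8]=C('1')+0=1+0=1

Answer: 7 0 6 8 5 2 3 4 1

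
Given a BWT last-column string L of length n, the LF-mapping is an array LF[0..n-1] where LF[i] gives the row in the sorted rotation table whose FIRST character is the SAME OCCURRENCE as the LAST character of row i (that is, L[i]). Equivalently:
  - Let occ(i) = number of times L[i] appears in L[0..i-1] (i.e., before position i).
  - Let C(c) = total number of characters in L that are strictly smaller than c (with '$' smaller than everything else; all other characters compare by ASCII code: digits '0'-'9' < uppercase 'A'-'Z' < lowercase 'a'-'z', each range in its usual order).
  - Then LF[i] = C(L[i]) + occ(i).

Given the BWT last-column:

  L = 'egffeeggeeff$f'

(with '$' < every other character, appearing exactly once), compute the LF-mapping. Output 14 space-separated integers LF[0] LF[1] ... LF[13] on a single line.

Answer: 1 11 6 7 2 3 12 13 4 5 8 9 0 10

Derivation:
Char counts: '$':1, 'e':5, 'f':5, 'g':3
C (first-col start): C('$')=0, C('e')=1, C('f')=6, C('g')=11
L[0]='e': occ=0, LF[0]=C('e')+0=1+0=1
L[1]='g': occ=0, LF[1]=C('g')+0=11+0=11
L[2]='f': occ=0, LF[2]=C('f')+0=6+0=6
L[3]='f': occ=1, LF[3]=C('f')+1=6+1=7
L[4]='e': occ=1, LF[4]=C('e')+1=1+1=2
L[5]='e': occ=2, LF[5]=C('e')+2=1+2=3
L[6]='g': occ=1, LF[6]=C('g')+1=11+1=12
L[7]='g': occ=2, LF[7]=C('g')+2=11+2=13
L[8]='e': occ=3, LF[8]=C('e')+3=1+3=4
L[9]='e': occ=4, LF[9]=C('e')+4=1+4=5
L[10]='f': occ=2, LF[10]=C('f')+2=6+2=8
L[11]='f': occ=3, LF[11]=C('f')+3=6+3=9
L[12]='$': occ=0, LF[12]=C('$')+0=0+0=0
L[13]='f': occ=4, LF[13]=C('f')+4=6+4=10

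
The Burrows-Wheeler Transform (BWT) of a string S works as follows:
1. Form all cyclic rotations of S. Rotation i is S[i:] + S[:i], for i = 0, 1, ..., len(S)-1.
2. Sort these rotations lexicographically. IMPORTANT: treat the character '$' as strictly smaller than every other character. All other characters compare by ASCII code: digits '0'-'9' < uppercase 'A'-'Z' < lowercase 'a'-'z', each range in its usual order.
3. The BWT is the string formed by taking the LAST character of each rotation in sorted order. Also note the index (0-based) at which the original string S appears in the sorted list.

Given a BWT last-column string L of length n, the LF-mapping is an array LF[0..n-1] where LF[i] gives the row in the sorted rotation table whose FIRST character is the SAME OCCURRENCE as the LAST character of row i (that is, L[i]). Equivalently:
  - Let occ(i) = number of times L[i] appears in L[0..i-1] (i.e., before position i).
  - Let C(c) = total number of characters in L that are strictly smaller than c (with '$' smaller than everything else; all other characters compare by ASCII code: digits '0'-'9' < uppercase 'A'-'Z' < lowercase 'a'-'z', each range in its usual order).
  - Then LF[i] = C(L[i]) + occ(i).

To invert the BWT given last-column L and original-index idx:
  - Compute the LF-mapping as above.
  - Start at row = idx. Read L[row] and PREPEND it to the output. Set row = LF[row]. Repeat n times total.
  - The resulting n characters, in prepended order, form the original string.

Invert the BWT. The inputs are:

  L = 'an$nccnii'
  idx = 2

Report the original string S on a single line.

LF mapping: 1 6 0 7 2 3 8 4 5
Walk LF starting at row 2, prepending L[row]:
  step 1: row=2, L[2]='$', prepend. Next row=LF[2]=0
  step 2: row=0, L[0]='a', prepend. Next row=LF[0]=1
  step 3: row=1, L[1]='n', prepend. Next row=LF[1]=6
  step 4: row=6, L[6]='n', prepend. Next row=LF[6]=8
  step 5: row=8, L[8]='i', prepend. Next row=LF[8]=5
  step 6: row=5, L[5]='c', prepend. Next row=LF[5]=3
  step 7: row=3, L[3]='n', prepend. Next row=LF[3]=7
  step 8: row=7, L[7]='i', prepend. Next row=LF[7]=4
  step 9: row=4, L[4]='c', prepend. Next row=LF[4]=2
Reversed output: cincinna$

Answer: cincinna$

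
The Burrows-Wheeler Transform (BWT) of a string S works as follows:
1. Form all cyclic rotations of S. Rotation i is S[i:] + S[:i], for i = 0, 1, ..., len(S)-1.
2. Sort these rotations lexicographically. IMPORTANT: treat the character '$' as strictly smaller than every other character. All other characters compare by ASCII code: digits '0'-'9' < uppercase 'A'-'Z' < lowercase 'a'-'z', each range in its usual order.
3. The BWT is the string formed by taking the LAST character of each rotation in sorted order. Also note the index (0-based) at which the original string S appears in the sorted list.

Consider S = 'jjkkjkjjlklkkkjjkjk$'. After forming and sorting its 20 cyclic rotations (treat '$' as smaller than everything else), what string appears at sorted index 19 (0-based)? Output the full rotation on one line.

All 20 rotations (rotation i = S[i:]+S[:i]):
  rot[0] = jjkkjkjjlklkkkjjkjk$
  rot[1] = jkkjkjjlklkkkjjkjk$j
  rot[2] = kkjkjjlklkkkjjkjk$jj
  rot[3] = kjkjjlklkkkjjkjk$jjk
  rot[4] = jkjjlklkkkjjkjk$jjkk
  rot[5] = kjjlklkkkjjkjk$jjkkj
  rot[6] = jjlklkkkjjkjk$jjkkjk
  rot[7] = jlklkkkjjkjk$jjkkjkj
  rot[8] = lklkkkjjkjk$jjkkjkjj
  rot[9] = klkkkjjkjk$jjkkjkjjl
  rot[10] = lkkkjjkjk$jjkkjkjjlk
  rot[11] = kkkjjkjk$jjkkjkjjlkl
  rot[12] = kkjjkjk$jjkkjkjjlklk
  rot[13] = kjjkjk$jjkkjkjjlklkk
  rot[14] = jjkjk$jjkkjkjjlklkkk
  rot[15] = jkjk$jjkkjkjjlklkkkj
  rot[16] = kjk$jjkkjkjjlklkkkjj
  rot[17] = jk$jjkkjkjjlklkkkjjk
  rot[18] = k$jjkkjkjjlklkkkjjkj
  rot[19] = $jjkkjkjjlklkkkjjkjk
Sorted (with $ < everything):
  sorted[0] = $jjkkjkjjlklkkkjjkjk
  sorted[1] = jjkjk$jjkkjkjjlklkkk
  sorted[2] = jjkkjkjjlklkkkjjkjk$
  sorted[3] = jjlklkkkjjkjk$jjkkjk
  sorted[4] = jk$jjkkjkjjlklkkkjjk
  sorted[5] = jkjjlklkkkjjkjk$jjkk
  sorted[6] = jkjk$jjkkjkjjlklkkkj
  sorted[7] = jkkjkjjlklkkkjjkjk$j
  sorted[8] = jlklkkkjjkjk$jjkkjkj
  sorted[9] = k$jjkkjkjjlklkkkjjkj
  sorted[10] = kjjkjk$jjkkjkjjlklkk
  sorted[11] = kjjlklkkkjjkjk$jjkkj
  sorted[12] = kjk$jjkkjkjjlklkkkjj
  sorted[13] = kjkjjlklkkkjjkjk$jjk
  sorted[14] = kkjjkjk$jjkkjkjjlklk
  sorted[15] = kkjkjjlklkkkjjkjk$jj
  sorted[16] = kkkjjkjk$jjkkjkjjlkl
  sorted[17] = klkkkjjkjk$jjkkjkjjl
  sorted[18] = lkkkjjkjk$jjkkjkjjlk
  sorted[19] = lklkkkjjkjk$jjkkjkjj
sorted[19] = lklkkkjjkjk$jjkkjkjj

Answer: lklkkkjjkjk$jjkkjkjj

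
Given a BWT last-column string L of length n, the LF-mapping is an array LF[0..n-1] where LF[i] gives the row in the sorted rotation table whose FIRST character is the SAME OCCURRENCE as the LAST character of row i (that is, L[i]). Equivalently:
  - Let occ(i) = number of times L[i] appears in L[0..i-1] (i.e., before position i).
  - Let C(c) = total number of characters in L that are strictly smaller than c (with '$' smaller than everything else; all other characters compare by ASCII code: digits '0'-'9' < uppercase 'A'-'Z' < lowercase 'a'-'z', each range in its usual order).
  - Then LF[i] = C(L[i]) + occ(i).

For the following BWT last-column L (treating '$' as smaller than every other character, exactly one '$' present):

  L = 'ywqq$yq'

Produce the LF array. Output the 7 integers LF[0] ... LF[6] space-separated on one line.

Answer: 5 4 1 2 0 6 3

Derivation:
Char counts: '$':1, 'q':3, 'w':1, 'y':2
C (first-col start): C('$')=0, C('q')=1, C('w')=4, C('y')=5
L[0]='y': occ=0, LF[0]=C('y')+0=5+0=5
L[1]='w': occ=0, LF[1]=C('w')+0=4+0=4
L[2]='q': occ=0, LF[2]=C('q')+0=1+0=1
L[3]='q': occ=1, LF[3]=C('q')+1=1+1=2
L[4]='$': occ=0, LF[4]=C('$')+0=0+0=0
L[5]='y': occ=1, LF[5]=C('y')+1=5+1=6
L[6]='q': occ=2, LF[6]=C('q')+2=1+2=3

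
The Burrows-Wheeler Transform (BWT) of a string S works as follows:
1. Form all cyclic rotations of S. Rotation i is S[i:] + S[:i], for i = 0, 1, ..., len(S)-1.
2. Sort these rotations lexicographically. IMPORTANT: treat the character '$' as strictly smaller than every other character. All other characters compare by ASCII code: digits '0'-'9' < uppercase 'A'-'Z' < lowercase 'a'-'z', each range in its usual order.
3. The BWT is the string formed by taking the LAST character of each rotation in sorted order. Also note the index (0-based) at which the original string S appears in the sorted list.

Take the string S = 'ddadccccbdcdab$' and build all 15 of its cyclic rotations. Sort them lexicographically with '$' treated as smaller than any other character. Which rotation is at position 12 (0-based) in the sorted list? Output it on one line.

All 15 rotations (rotation i = S[i:]+S[:i]):
  rot[0] = ddadccccbdcdab$
  rot[1] = dadccccbdcdab$d
  rot[2] = adccccbdcdab$dd
  rot[3] = dccccbdcdab$dda
  rot[4] = ccccbdcdab$ddad
  rot[5] = cccbdcdab$ddadc
  rot[6] = ccbdcdab$ddadcc
  rot[7] = cbdcdab$ddadccc
  rot[8] = bdcdab$ddadcccc
  rot[9] = dcdab$ddadccccb
  rot[10] = cdab$ddadccccbd
  rot[11] = dab$ddadccccbdc
  rot[12] = ab$ddadccccbdcd
  rot[13] = b$ddadccccbdcda
  rot[14] = $ddadccccbdcdab
Sorted (with $ < everything):
  sorted[0] = $ddadccccbdcdab
  sorted[1] = ab$ddadccccbdcd
  sorted[2] = adccccbdcdab$dd
  sorted[3] = b$ddadccccbdcda
  sorted[4] = bdcdab$ddadcccc
  sorted[5] = cbdcdab$ddadccc
  sorted[6] = ccbdcdab$ddadcc
  sorted[7] = cccbdcdab$ddadc
  sorted[8] = ccccbdcdab$ddad
  sorted[9] = cdab$ddadccccbd
  sorted[10] = dab$ddadccccbdc
  sorted[11] = dadccccbdcdab$d
  sorted[12] = dccccbdcdab$dda
  sorted[13] = dcdab$ddadccccb
  sorted[14] = ddadccccbdcdab$
sorted[12] = dccccbdcdab$dda

Answer: dccccbdcdab$dda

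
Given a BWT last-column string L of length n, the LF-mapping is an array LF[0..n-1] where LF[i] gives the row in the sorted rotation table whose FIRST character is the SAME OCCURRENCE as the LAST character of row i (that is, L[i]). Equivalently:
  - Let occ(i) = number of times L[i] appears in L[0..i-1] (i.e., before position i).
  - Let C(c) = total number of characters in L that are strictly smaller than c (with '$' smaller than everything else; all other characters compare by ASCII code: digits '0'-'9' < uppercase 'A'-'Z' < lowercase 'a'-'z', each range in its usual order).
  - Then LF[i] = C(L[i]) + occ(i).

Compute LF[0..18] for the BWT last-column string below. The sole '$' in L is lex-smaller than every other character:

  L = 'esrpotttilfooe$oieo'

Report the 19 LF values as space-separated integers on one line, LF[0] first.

Answer: 1 15 14 13 8 16 17 18 5 7 4 9 10 2 0 11 6 3 12

Derivation:
Char counts: '$':1, 'e':3, 'f':1, 'i':2, 'l':1, 'o':5, 'p':1, 'r':1, 's':1, 't':3
C (first-col start): C('$')=0, C('e')=1, C('f')=4, C('i')=5, C('l')=7, C('o')=8, C('p')=13, C('r')=14, C('s')=15, C('t')=16
L[0]='e': occ=0, LF[0]=C('e')+0=1+0=1
L[1]='s': occ=0, LF[1]=C('s')+0=15+0=15
L[2]='r': occ=0, LF[2]=C('r')+0=14+0=14
L[3]='p': occ=0, LF[3]=C('p')+0=13+0=13
L[4]='o': occ=0, LF[4]=C('o')+0=8+0=8
L[5]='t': occ=0, LF[5]=C('t')+0=16+0=16
L[6]='t': occ=1, LF[6]=C('t')+1=16+1=17
L[7]='t': occ=2, LF[7]=C('t')+2=16+2=18
L[8]='i': occ=0, LF[8]=C('i')+0=5+0=5
L[9]='l': occ=0, LF[9]=C('l')+0=7+0=7
L[10]='f': occ=0, LF[10]=C('f')+0=4+0=4
L[11]='o': occ=1, LF[11]=C('o')+1=8+1=9
L[12]='o': occ=2, LF[12]=C('o')+2=8+2=10
L[13]='e': occ=1, LF[13]=C('e')+1=1+1=2
L[14]='$': occ=0, LF[14]=C('$')+0=0+0=0
L[15]='o': occ=3, LF[15]=C('o')+3=8+3=11
L[16]='i': occ=1, LF[16]=C('i')+1=5+1=6
L[17]='e': occ=2, LF[17]=C('e')+2=1+2=3
L[18]='o': occ=4, LF[18]=C('o')+4=8+4=12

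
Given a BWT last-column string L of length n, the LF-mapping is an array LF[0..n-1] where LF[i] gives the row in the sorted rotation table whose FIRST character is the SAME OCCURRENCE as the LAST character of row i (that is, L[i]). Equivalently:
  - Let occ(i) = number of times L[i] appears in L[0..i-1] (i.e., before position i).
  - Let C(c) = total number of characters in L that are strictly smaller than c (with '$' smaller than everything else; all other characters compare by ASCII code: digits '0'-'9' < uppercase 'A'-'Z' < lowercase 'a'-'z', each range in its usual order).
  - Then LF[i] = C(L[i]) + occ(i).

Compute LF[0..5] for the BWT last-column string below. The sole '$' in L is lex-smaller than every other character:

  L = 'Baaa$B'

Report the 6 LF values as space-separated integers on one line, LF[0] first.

Char counts: '$':1, 'B':2, 'a':3
C (first-col start): C('$')=0, C('B')=1, C('a')=3
L[0]='B': occ=0, LF[0]=C('B')+0=1+0=1
L[1]='a': occ=0, LF[1]=C('a')+0=3+0=3
L[2]='a': occ=1, LF[2]=C('a')+1=3+1=4
L[3]='a': occ=2, LF[3]=C('a')+2=3+2=5
L[4]='$': occ=0, LF[4]=C('$')+0=0+0=0
L[5]='B': occ=1, LF[5]=C('B')+1=1+1=2

Answer: 1 3 4 5 0 2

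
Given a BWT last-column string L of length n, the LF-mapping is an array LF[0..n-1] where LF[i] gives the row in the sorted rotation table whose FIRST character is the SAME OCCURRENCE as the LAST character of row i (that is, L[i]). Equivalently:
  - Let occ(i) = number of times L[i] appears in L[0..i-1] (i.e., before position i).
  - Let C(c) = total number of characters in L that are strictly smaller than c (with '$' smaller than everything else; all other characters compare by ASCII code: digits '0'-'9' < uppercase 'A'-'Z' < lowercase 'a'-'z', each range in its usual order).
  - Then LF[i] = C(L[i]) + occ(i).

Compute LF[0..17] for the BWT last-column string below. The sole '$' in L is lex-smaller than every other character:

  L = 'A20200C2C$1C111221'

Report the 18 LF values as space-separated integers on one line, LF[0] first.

Char counts: '$':1, '0':3, '1':5, '2':5, 'A':1, 'C':3
C (first-col start): C('$')=0, C('0')=1, C('1')=4, C('2')=9, C('A')=14, C('C')=15
L[0]='A': occ=0, LF[0]=C('A')+0=14+0=14
L[1]='2': occ=0, LF[1]=C('2')+0=9+0=9
L[2]='0': occ=0, LF[2]=C('0')+0=1+0=1
L[3]='2': occ=1, LF[3]=C('2')+1=9+1=10
L[4]='0': occ=1, LF[4]=C('0')+1=1+1=2
L[5]='0': occ=2, LF[5]=C('0')+2=1+2=3
L[6]='C': occ=0, LF[6]=C('C')+0=15+0=15
L[7]='2': occ=2, LF[7]=C('2')+2=9+2=11
L[8]='C': occ=1, LF[8]=C('C')+1=15+1=16
L[9]='$': occ=0, LF[9]=C('$')+0=0+0=0
L[10]='1': occ=0, LF[10]=C('1')+0=4+0=4
L[11]='C': occ=2, LF[11]=C('C')+2=15+2=17
L[12]='1': occ=1, LF[12]=C('1')+1=4+1=5
L[13]='1': occ=2, LF[13]=C('1')+2=4+2=6
L[14]='1': occ=3, LF[14]=C('1')+3=4+3=7
L[15]='2': occ=3, LF[15]=C('2')+3=9+3=12
L[16]='2': occ=4, LF[16]=C('2')+4=9+4=13
L[17]='1': occ=4, LF[17]=C('1')+4=4+4=8

Answer: 14 9 1 10 2 3 15 11 16 0 4 17 5 6 7 12 13 8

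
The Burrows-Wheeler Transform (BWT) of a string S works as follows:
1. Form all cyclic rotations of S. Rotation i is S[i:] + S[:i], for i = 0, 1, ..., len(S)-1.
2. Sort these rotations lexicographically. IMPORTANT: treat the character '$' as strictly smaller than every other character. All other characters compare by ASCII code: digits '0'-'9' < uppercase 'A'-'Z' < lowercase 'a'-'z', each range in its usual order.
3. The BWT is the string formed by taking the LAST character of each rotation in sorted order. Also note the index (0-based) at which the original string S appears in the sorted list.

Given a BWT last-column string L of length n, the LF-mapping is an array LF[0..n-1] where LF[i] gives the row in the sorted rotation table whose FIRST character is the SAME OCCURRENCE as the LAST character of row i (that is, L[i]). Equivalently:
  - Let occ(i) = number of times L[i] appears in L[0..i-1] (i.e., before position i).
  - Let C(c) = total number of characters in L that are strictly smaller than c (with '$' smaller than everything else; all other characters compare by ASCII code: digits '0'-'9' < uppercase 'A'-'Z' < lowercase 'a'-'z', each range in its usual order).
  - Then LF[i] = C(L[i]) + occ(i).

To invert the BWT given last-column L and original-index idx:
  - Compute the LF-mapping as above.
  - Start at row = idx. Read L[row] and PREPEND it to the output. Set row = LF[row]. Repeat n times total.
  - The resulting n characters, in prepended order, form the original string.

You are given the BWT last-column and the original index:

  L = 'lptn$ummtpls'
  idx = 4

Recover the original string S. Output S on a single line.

LF mapping: 1 6 9 5 0 11 3 4 10 7 2 8
Walk LF starting at row 4, prepending L[row]:
  step 1: row=4, L[4]='$', prepend. Next row=LF[4]=0
  step 2: row=0, L[0]='l', prepend. Next row=LF[0]=1
  step 3: row=1, L[1]='p', prepend. Next row=LF[1]=6
  step 4: row=6, L[6]='m', prepend. Next row=LF[6]=3
  step 5: row=3, L[3]='n', prepend. Next row=LF[3]=5
  step 6: row=5, L[5]='u', prepend. Next row=LF[5]=11
  step 7: row=11, L[11]='s', prepend. Next row=LF[11]=8
  step 8: row=8, L[8]='t', prepend. Next row=LF[8]=10
  step 9: row=10, L[10]='l', prepend. Next row=LF[10]=2
  step 10: row=2, L[2]='t', prepend. Next row=LF[2]=9
  step 11: row=9, L[9]='p', prepend. Next row=LF[9]=7
  step 12: row=7, L[7]='m', prepend. Next row=LF[7]=4
Reversed output: mptltsunmpl$

Answer: mptltsunmpl$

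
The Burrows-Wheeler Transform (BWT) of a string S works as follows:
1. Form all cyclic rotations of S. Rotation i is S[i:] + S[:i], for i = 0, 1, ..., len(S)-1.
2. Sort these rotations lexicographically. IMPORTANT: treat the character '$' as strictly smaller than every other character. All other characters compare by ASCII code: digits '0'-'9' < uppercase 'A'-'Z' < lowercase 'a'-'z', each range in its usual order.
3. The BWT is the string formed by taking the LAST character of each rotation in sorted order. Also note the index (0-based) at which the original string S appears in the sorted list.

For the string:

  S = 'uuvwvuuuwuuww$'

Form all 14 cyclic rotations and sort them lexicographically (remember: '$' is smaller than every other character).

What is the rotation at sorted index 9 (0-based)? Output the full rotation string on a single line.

All 14 rotations (rotation i = S[i:]+S[:i]):
  rot[0] = uuvwvuuuwuuww$
  rot[1] = uvwvuuuwuuww$u
  rot[2] = vwvuuuwuuww$uu
  rot[3] = wvuuuwuuww$uuv
  rot[4] = vuuuwuuww$uuvw
  rot[5] = uuuwuuww$uuvwv
  rot[6] = uuwuuww$uuvwvu
  rot[7] = uwuuww$uuvwvuu
  rot[8] = wuuww$uuvwvuuu
  rot[9] = uuww$uuvwvuuuw
  rot[10] = uww$uuvwvuuuwu
  rot[11] = ww$uuvwvuuuwuu
  rot[12] = w$uuvwvuuuwuuw
  rot[13] = $uuvwvuuuwuuww
Sorted (with $ < everything):
  sorted[0] = $uuvwvuuuwuuww
  sorted[1] = uuuwuuww$uuvwv
  sorted[2] = uuvwvuuuwuuww$
  sorted[3] = uuwuuww$uuvwvu
  sorted[4] = uuww$uuvwvuuuw
  sorted[5] = uvwvuuuwuuww$u
  sorted[6] = uwuuww$uuvwvuu
  sorted[7] = uww$uuvwvuuuwu
  sorted[8] = vuuuwuuww$uuvw
  sorted[9] = vwvuuuwuuww$uu
  sorted[10] = w$uuvwvuuuwuuw
  sorted[11] = wuuww$uuvwvuuu
  sorted[12] = wvuuuwuuww$uuv
  sorted[13] = ww$uuvwvuuuwuu
sorted[9] = vwvuuuwuuww$uu

Answer: vwvuuuwuuww$uu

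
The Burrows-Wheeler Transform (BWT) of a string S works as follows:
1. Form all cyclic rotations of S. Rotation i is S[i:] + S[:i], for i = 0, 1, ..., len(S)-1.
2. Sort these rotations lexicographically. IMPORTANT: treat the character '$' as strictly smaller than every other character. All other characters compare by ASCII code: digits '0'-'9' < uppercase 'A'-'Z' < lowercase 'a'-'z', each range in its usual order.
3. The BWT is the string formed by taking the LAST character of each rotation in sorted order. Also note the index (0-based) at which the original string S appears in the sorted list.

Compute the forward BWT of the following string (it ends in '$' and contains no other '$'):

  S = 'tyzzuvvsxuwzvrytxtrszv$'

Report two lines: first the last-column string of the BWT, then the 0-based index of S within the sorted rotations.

All 23 rotations (rotation i = S[i:]+S[:i]):
  rot[0] = tyzzuvvsxuwzvrytxtrszv$
  rot[1] = yzzuvvsxuwzvrytxtrszv$t
  rot[2] = zzuvvsxuwzvrytxtrszv$ty
  rot[3] = zuvvsxuwzvrytxtrszv$tyz
  rot[4] = uvvsxuwzvrytxtrszv$tyzz
  rot[5] = vvsxuwzvrytxtrszv$tyzzu
  rot[6] = vsxuwzvrytxtrszv$tyzzuv
  rot[7] = sxuwzvrytxtrszv$tyzzuvv
  rot[8] = xuwzvrytxtrszv$tyzzuvvs
  rot[9] = uwzvrytxtrszv$tyzzuvvsx
  rot[10] = wzvrytxtrszv$tyzzuvvsxu
  rot[11] = zvrytxtrszv$tyzzuvvsxuw
  rot[12] = vrytxtrszv$tyzzuvvsxuwz
  rot[13] = rytxtrszv$tyzzuvvsxuwzv
  rot[14] = ytxtrszv$tyzzuvvsxuwzvr
  rot[15] = txtrszv$tyzzuvvsxuwzvry
  rot[16] = xtrszv$tyzzuvvsxuwzvryt
  rot[17] = trszv$tyzzuvvsxuwzvrytx
  rot[18] = rszv$tyzzuvvsxuwzvrytxt
  rot[19] = szv$tyzzuvvsxuwzvrytxtr
  rot[20] = zv$tyzzuvvsxuwzvrytxtrs
  rot[21] = v$tyzzuvvsxuwzvrytxtrsz
  rot[22] = $tyzzuvvsxuwzvrytxtrszv
Sorted (with $ < everything):
  sorted[0] = $tyzzuvvsxuwzvrytxtrszv  (last char: 'v')
  sorted[1] = rszv$tyzzuvvsxuwzvrytxt  (last char: 't')
  sorted[2] = rytxtrszv$tyzzuvvsxuwzv  (last char: 'v')
  sorted[3] = sxuwzvrytxtrszv$tyzzuvv  (last char: 'v')
  sorted[4] = szv$tyzzuvvsxuwzvrytxtr  (last char: 'r')
  sorted[5] = trszv$tyzzuvvsxuwzvrytx  (last char: 'x')
  sorted[6] = txtrszv$tyzzuvvsxuwzvry  (last char: 'y')
  sorted[7] = tyzzuvvsxuwzvrytxtrszv$  (last char: '$')
  sorted[8] = uvvsxuwzvrytxtrszv$tyzz  (last char: 'z')
  sorted[9] = uwzvrytxtrszv$tyzzuvvsx  (last char: 'x')
  sorted[10] = v$tyzzuvvsxuwzvrytxtrsz  (last char: 'z')
  sorted[11] = vrytxtrszv$tyzzuvvsxuwz  (last char: 'z')
  sorted[12] = vsxuwzvrytxtrszv$tyzzuv  (last char: 'v')
  sorted[13] = vvsxuwzvrytxtrszv$tyzzu  (last char: 'u')
  sorted[14] = wzvrytxtrszv$tyzzuvvsxu  (last char: 'u')
  sorted[15] = xtrszv$tyzzuvvsxuwzvryt  (last char: 't')
  sorted[16] = xuwzvrytxtrszv$tyzzuvvs  (last char: 's')
  sorted[17] = ytxtrszv$tyzzuvvsxuwzvr  (last char: 'r')
  sorted[18] = yzzuvvsxuwzvrytxtrszv$t  (last char: 't')
  sorted[19] = zuvvsxuwzvrytxtrszv$tyz  (last char: 'z')
  sorted[20] = zv$tyzzuvvsxuwzvrytxtrs  (last char: 's')
  sorted[21] = zvrytxtrszv$tyzzuvvsxuw  (last char: 'w')
  sorted[22] = zzuvvsxuwzvrytxtrszv$ty  (last char: 'y')
Last column: vtvvrxy$zxzzvuutsrtzswy
Original string S is at sorted index 7

Answer: vtvvrxy$zxzzvuutsrtzswy
7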